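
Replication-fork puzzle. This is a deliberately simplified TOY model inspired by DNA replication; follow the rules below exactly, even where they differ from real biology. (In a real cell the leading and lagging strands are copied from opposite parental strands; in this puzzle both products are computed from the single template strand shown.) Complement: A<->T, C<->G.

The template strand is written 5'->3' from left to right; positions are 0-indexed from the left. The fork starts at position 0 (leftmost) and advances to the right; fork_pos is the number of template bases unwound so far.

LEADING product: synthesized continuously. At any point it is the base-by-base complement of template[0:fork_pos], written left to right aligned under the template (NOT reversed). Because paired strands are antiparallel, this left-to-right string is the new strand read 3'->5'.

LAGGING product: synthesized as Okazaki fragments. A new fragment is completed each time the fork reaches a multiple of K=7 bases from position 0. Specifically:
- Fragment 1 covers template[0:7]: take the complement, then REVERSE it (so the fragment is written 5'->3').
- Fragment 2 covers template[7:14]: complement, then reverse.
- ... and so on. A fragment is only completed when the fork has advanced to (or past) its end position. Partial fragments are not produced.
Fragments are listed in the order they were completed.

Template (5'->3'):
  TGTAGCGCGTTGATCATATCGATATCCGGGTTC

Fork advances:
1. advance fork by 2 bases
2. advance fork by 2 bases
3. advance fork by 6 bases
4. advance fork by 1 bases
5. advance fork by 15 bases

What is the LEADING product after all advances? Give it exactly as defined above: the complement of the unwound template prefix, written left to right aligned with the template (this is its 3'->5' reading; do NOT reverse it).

Answer: ACATCGCGCAACTAGTATAGCTATAG

Derivation:
Step 1: advance 2 -> fork_pos = 0 + 2 = 2.
Step 2: advance 2 -> fork_pos = 2 + 2 = 4.
Step 3: advance 6 -> fork_pos = 4 + 6 = 10.
Step 4: advance 1 -> fork_pos = 10 + 1 = 11.
Step 5: advance 15 -> fork_pos = 11 + 15 = 26.
Unwound prefix: template[0:26] = TGTAGCGCGTTGATCATATCGATATC
Complement it base by base (A<->T, C<->G), keeping left-to-right order:
  [0:5] TGTAG -> ACATC
  [5:10] CGCGT -> GCGCA
  [10:15] TGATC -> ACTAG
  [15:20] ATATC -> TATAG
  [20:25] GATAT -> CTATA
  [25:26] C -> G
Concatenate: ACATCGCGCAACTAGTATAGCTATAG (length 26; written aligned with the template, i.e. 3'->5').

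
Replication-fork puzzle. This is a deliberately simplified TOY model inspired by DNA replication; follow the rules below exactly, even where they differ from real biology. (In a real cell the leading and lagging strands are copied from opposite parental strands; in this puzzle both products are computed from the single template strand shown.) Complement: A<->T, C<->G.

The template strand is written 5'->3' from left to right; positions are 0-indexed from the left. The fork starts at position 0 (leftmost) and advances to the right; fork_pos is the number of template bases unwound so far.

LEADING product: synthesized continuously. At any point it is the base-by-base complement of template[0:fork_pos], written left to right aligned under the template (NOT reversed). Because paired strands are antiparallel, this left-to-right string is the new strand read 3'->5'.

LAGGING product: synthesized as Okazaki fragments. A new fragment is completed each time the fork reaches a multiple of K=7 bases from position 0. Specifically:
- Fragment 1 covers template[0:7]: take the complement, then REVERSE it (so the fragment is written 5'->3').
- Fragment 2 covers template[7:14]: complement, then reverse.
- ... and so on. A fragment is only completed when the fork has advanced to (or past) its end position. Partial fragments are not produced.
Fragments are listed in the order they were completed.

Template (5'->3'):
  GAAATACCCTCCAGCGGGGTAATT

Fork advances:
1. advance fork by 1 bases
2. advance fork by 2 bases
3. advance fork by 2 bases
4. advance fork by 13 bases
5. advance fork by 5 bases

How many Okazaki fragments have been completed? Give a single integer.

Answer: 3

Derivation:
Step 1: advance 1 -> fork_pos = 0 + 1 = 1. Next multiple of 7 is 7 (not reached); still 0 fragment(s).
Step 2: advance 2 -> fork_pos = 1 + 2 = 3. Next multiple of 7 is 7 (not reached); still 0 fragment(s).
Step 3: advance 2 -> fork_pos = 3 + 2 = 5. Next multiple of 7 is 7 (not reached); still 0 fragment(s).
Step 4: advance 13 -> fork_pos = 5 + 13 = 18. Reached multiple(s) of 7: 7, 14 -> fragments 1-2 completed (2 total).
Step 5: advance 5 -> fork_pos = 18 + 5 = 23. Reached multiple(s) of 7: 21 -> fragment 3 completed (3 total).
Check: final fork_pos = 23; the multiples of 7 that are <= 23 are 7..21 -> 23 // 7 = 3 completed fragment(s).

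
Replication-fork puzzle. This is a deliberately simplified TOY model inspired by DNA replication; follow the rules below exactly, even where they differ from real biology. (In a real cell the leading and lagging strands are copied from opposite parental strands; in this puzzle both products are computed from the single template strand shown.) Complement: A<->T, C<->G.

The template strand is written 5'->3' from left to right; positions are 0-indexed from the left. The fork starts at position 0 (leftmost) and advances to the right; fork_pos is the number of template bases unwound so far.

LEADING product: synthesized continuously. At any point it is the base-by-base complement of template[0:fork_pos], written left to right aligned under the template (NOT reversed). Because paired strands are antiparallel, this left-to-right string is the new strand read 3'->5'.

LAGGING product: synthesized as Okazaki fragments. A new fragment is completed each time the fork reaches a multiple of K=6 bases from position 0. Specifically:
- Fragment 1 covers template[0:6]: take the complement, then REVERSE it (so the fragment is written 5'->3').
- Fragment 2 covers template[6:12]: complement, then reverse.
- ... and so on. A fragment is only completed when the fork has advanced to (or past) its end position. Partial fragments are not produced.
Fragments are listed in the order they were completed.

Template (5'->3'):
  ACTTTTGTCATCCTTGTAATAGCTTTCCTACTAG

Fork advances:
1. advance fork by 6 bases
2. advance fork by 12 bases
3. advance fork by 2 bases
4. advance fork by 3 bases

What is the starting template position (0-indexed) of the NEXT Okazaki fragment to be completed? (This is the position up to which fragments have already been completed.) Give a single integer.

Answer: 18

Derivation:
Step 1: advance 6 -> fork_pos = 0 + 6 = 6. Reached multiple(s) of 6: 6 -> fragment 1 completed (1 total).
Step 2: advance 12 -> fork_pos = 6 + 12 = 18. Reached multiple(s) of 6: 12, 18 -> fragments 2-3 completed (3 total).
Step 3: advance 2 -> fork_pos = 18 + 2 = 20. Next multiple of 6 is 24 (not reached); still 3 fragment(s).
Step 4: advance 3 -> fork_pos = 20 + 3 = 23. Next multiple of 6 is 24 (not reached); still 3 fragment(s).
3 fragment(s) completed, covering template[0:18] (3 x 6 = 18). The next fragment, fragment 4, covers template[18:24], so it starts at position 18.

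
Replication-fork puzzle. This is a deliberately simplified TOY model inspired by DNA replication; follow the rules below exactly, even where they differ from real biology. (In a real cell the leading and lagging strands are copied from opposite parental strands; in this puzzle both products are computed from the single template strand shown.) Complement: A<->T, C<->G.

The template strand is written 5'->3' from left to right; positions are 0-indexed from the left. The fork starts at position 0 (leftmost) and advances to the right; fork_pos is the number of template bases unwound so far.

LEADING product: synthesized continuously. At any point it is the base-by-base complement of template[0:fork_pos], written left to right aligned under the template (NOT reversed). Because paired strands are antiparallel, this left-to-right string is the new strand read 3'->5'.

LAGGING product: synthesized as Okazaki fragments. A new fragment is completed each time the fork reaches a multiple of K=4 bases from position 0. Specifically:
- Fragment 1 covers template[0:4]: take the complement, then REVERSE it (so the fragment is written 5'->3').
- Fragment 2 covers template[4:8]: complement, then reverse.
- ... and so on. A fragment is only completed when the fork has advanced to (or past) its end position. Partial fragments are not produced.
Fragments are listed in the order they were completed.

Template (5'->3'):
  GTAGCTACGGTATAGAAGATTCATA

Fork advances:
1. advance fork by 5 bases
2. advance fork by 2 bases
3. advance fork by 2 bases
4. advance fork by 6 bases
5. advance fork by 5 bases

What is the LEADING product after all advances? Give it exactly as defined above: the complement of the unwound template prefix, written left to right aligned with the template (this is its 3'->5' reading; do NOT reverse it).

Answer: CATCGATGCCATATCTTCTA

Derivation:
Step 1: advance 5 -> fork_pos = 0 + 5 = 5.
Step 2: advance 2 -> fork_pos = 5 + 2 = 7.
Step 3: advance 2 -> fork_pos = 7 + 2 = 9.
Step 4: advance 6 -> fork_pos = 9 + 6 = 15.
Step 5: advance 5 -> fork_pos = 15 + 5 = 20.
Unwound prefix: template[0:20] = GTAGCTACGGTATAGAAGAT
Complement it base by base (A<->T, C<->G), keeping left-to-right order:
  [0:5] GTAGC -> CATCG
  [5:10] TACGG -> ATGCC
  [10:15] TATAG -> ATATC
  [15:20] AAGAT -> TTCTA
Concatenate: CATCGATGCCATATCTTCTA (length 20; written aligned with the template, i.e. 3'->5').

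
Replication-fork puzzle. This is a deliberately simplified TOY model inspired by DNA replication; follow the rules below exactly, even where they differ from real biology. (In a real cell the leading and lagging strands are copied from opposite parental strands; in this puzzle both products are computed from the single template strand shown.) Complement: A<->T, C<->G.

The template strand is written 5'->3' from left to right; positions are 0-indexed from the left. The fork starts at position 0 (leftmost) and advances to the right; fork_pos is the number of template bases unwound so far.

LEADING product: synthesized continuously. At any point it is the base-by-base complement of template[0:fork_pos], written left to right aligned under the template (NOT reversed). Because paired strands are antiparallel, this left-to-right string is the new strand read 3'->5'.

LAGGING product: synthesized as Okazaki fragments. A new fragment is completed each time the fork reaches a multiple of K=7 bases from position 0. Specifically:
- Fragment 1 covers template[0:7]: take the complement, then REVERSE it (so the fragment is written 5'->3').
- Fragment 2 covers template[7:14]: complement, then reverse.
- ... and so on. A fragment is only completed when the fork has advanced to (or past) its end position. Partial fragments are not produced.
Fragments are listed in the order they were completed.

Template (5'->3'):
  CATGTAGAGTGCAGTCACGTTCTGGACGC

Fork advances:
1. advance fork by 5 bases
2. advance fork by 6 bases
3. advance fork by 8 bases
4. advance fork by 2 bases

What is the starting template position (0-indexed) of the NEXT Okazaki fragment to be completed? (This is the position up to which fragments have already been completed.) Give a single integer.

Answer: 21

Derivation:
Step 1: advance 5 -> fork_pos = 0 + 5 = 5. Next multiple of 7 is 7 (not reached); still 0 fragment(s).
Step 2: advance 6 -> fork_pos = 5 + 6 = 11. Reached multiple(s) of 7: 7 -> fragment 1 completed (1 total).
Step 3: advance 8 -> fork_pos = 11 + 8 = 19. Reached multiple(s) of 7: 14 -> fragment 2 completed (2 total).
Step 4: advance 2 -> fork_pos = 19 + 2 = 21. Reached multiple(s) of 7: 21 -> fragment 3 completed (3 total).
3 fragment(s) completed, covering template[0:21] (3 x 7 = 21). The next fragment, fragment 4, covers template[21:28], so it starts at position 21.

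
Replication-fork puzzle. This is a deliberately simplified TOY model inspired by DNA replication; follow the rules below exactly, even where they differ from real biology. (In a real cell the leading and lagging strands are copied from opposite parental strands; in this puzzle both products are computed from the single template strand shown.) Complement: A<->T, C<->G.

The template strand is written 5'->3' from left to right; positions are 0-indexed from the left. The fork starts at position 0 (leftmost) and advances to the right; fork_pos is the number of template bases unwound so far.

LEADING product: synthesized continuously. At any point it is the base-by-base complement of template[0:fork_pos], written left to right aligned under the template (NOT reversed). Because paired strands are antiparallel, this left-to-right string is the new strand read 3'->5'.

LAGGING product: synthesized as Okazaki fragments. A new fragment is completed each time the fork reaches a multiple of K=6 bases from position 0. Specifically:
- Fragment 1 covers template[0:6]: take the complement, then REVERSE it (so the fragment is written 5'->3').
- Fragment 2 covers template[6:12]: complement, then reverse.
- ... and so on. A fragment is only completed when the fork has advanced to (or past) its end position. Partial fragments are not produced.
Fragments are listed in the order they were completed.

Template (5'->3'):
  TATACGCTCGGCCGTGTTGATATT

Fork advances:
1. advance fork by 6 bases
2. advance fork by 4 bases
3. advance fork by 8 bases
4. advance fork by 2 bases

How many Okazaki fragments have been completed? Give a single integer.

Step 1: advance 6 -> fork_pos = 0 + 6 = 6. Reached multiple(s) of 6: 6 -> fragment 1 completed (1 total).
Step 2: advance 4 -> fork_pos = 6 + 4 = 10. Next multiple of 6 is 12 (not reached); still 1 fragment(s).
Step 3: advance 8 -> fork_pos = 10 + 8 = 18. Reached multiple(s) of 6: 12, 18 -> fragments 2-3 completed (3 total).
Step 4: advance 2 -> fork_pos = 18 + 2 = 20. Next multiple of 6 is 24 (not reached); still 3 fragment(s).
Check: final fork_pos = 20; the multiples of 6 that are <= 20 are 6..18 -> 20 // 6 = 3 completed fragment(s).

Answer: 3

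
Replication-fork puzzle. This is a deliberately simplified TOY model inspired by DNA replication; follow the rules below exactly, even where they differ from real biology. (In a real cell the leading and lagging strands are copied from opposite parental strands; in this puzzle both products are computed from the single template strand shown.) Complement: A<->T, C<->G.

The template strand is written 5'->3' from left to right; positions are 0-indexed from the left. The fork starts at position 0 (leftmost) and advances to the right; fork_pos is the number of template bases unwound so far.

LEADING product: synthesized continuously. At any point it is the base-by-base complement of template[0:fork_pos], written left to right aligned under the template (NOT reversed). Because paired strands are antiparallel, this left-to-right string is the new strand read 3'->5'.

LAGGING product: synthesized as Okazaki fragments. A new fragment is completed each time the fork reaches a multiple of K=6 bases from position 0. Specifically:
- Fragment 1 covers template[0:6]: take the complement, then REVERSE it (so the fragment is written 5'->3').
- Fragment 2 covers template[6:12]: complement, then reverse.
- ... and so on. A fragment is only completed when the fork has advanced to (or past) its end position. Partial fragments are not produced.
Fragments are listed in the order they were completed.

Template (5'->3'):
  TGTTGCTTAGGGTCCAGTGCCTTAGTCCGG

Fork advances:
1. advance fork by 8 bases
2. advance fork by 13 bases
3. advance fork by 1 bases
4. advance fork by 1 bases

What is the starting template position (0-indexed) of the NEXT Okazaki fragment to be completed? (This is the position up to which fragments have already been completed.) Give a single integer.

Step 1: advance 8 -> fork_pos = 0 + 8 = 8. Reached multiple(s) of 6: 6 -> fragment 1 completed (1 total).
Step 2: advance 13 -> fork_pos = 8 + 13 = 21. Reached multiple(s) of 6: 12, 18 -> fragments 2-3 completed (3 total).
Step 3: advance 1 -> fork_pos = 21 + 1 = 22. Next multiple of 6 is 24 (not reached); still 3 fragment(s).
Step 4: advance 1 -> fork_pos = 22 + 1 = 23. Next multiple of 6 is 24 (not reached); still 3 fragment(s).
3 fragment(s) completed, covering template[0:18] (3 x 6 = 18). The next fragment, fragment 4, covers template[18:24], so it starts at position 18.

Answer: 18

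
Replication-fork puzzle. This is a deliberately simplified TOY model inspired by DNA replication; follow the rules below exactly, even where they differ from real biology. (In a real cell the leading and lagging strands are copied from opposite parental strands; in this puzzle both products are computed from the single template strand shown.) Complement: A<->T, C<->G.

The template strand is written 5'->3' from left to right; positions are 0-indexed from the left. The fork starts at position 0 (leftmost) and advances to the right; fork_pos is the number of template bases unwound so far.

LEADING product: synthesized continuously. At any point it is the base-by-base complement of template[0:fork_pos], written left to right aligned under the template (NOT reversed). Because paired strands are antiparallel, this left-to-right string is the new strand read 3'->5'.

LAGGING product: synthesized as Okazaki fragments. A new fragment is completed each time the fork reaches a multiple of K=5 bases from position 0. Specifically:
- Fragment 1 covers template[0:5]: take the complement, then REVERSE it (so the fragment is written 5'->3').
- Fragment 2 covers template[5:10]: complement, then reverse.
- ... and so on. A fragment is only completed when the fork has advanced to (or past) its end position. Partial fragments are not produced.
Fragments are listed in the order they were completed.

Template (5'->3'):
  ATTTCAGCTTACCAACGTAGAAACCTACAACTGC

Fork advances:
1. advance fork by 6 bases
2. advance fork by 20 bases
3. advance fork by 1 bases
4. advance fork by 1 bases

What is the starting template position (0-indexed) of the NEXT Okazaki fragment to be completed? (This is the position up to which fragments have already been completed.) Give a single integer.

Step 1: advance 6 -> fork_pos = 0 + 6 = 6. Reached multiple(s) of 5: 5 -> fragment 1 completed (1 total).
Step 2: advance 20 -> fork_pos = 6 + 20 = 26. Reached multiple(s) of 5: 10, 15, 20, 25 -> fragments 2-5 completed (5 total).
Step 3: advance 1 -> fork_pos = 26 + 1 = 27. Next multiple of 5 is 30 (not reached); still 5 fragment(s).
Step 4: advance 1 -> fork_pos = 27 + 1 = 28. Next multiple of 5 is 30 (not reached); still 5 fragment(s).
5 fragment(s) completed, covering template[0:25] (5 x 5 = 25). The next fragment, fragment 6, covers template[25:30], so it starts at position 25.

Answer: 25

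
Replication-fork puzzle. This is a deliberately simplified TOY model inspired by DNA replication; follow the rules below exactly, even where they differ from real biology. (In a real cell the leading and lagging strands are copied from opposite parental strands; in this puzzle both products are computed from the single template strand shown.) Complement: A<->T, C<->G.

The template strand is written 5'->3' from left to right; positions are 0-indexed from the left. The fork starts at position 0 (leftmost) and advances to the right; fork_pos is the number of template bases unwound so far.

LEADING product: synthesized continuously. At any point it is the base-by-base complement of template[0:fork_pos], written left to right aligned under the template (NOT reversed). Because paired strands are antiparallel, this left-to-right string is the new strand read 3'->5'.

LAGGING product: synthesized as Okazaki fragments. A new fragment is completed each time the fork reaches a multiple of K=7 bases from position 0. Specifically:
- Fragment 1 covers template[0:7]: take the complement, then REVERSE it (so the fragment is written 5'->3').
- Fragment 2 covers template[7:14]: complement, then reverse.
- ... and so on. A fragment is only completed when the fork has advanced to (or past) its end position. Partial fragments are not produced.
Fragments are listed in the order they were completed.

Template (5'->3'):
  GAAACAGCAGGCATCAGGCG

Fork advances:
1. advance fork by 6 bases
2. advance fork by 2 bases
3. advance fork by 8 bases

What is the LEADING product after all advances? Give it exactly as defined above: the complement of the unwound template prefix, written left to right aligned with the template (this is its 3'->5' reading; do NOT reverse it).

Answer: CTTTGTCGTCCGTAGT

Derivation:
Step 1: advance 6 -> fork_pos = 0 + 6 = 6.
Step 2: advance 2 -> fork_pos = 6 + 2 = 8.
Step 3: advance 8 -> fork_pos = 8 + 8 = 16.
Unwound prefix: template[0:16] = GAAACAGCAGGCATCA
Complement it base by base (A<->T, C<->G), keeping left-to-right order:
  [0:5] GAAAC -> CTTTG
  [5:10] AGCAG -> TCGTC
  [10:15] GCATC -> CGTAG
  [15:16] A -> T
Concatenate: CTTTGTCGTCCGTAGT (length 16; written aligned with the template, i.e. 3'->5').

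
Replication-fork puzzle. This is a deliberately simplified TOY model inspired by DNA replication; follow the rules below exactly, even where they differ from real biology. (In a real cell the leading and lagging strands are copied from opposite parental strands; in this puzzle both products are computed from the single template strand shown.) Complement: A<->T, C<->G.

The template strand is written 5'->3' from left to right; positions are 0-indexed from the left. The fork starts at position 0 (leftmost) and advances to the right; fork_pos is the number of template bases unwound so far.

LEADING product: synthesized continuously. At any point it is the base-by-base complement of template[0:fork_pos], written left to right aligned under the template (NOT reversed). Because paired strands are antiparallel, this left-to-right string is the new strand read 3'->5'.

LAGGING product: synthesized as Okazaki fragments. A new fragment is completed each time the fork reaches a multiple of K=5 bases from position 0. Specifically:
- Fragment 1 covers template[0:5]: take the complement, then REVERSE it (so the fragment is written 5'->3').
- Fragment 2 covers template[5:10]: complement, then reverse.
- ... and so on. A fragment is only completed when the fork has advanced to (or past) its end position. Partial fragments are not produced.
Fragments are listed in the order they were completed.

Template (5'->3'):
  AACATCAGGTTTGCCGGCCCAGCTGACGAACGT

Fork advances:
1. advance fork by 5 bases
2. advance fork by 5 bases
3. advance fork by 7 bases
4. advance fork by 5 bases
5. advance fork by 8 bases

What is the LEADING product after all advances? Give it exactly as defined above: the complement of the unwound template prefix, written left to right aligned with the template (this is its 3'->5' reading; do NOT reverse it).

Step 1: advance 5 -> fork_pos = 0 + 5 = 5.
Step 2: advance 5 -> fork_pos = 5 + 5 = 10.
Step 3: advance 7 -> fork_pos = 10 + 7 = 17.
Step 4: advance 5 -> fork_pos = 17 + 5 = 22.
Step 5: advance 8 -> fork_pos = 22 + 8 = 30.
Unwound prefix: template[0:30] = AACATCAGGTTTGCCGGCCCAGCTGACGAA
Complement it base by base (A<->T, C<->G), keeping left-to-right order:
  [0:5] AACAT -> TTGTA
  [5:10] CAGGT -> GTCCA
  [10:15] TTGCC -> AACGG
  [15:20] GGCCC -> CCGGG
  [20:25] AGCTG -> TCGAC
  [25:30] ACGAA -> TGCTT
Concatenate: TTGTAGTCCAAACGGCCGGGTCGACTGCTT (length 30; written aligned with the template, i.e. 3'->5').

Answer: TTGTAGTCCAAACGGCCGGGTCGACTGCTT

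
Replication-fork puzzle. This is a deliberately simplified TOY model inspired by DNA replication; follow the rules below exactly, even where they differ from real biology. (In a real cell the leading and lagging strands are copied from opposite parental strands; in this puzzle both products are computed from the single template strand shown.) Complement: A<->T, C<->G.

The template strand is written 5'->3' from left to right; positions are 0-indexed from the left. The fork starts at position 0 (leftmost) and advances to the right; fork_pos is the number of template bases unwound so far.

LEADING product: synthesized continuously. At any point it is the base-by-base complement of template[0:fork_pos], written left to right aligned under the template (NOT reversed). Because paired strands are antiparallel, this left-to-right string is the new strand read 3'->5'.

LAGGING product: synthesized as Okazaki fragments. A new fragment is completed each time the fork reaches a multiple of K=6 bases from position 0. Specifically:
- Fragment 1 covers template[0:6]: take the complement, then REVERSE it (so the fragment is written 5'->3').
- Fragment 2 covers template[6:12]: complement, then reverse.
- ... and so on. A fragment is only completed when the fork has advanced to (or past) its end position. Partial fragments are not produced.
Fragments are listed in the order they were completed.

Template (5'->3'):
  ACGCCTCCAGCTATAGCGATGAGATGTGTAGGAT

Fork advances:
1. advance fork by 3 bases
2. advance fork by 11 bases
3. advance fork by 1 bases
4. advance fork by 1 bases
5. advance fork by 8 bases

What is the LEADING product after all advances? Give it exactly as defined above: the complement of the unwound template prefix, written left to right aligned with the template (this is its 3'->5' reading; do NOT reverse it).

Answer: TGCGGAGGTCGATATCGCTACTCT

Derivation:
Step 1: advance 3 -> fork_pos = 0 + 3 = 3.
Step 2: advance 11 -> fork_pos = 3 + 11 = 14.
Step 3: advance 1 -> fork_pos = 14 + 1 = 15.
Step 4: advance 1 -> fork_pos = 15 + 1 = 16.
Step 5: advance 8 -> fork_pos = 16 + 8 = 24.
Unwound prefix: template[0:24] = ACGCCTCCAGCTATAGCGATGAGA
Complement it base by base (A<->T, C<->G), keeping left-to-right order:
  [0:5] ACGCC -> TGCGG
  [5:10] TCCAG -> AGGTC
  [10:15] CTATA -> GATAT
  [15:20] GCGAT -> CGCTA
  [20:24] GAGA -> CTCT
Concatenate: TGCGGAGGTCGATATCGCTACTCT (length 24; written aligned with the template, i.e. 3'->5').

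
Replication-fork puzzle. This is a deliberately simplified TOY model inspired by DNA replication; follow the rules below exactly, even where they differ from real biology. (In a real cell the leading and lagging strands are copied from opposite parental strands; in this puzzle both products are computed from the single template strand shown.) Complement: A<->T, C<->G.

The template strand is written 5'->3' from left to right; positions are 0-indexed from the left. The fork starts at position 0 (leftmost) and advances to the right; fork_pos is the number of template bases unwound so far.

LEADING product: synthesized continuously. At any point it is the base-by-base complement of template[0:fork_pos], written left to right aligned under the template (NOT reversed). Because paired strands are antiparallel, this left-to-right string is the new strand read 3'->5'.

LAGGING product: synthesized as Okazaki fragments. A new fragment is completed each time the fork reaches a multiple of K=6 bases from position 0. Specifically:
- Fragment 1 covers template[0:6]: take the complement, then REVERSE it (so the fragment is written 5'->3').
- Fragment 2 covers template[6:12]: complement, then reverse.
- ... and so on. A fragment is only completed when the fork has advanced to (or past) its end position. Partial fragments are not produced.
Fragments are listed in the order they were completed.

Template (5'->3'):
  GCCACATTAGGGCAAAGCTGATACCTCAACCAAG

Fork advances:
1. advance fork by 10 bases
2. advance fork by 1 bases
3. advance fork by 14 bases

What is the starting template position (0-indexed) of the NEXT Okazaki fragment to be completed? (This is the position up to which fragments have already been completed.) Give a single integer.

Step 1: advance 10 -> fork_pos = 0 + 10 = 10. Reached multiple(s) of 6: 6 -> fragment 1 completed (1 total).
Step 2: advance 1 -> fork_pos = 10 + 1 = 11. Next multiple of 6 is 12 (not reached); still 1 fragment(s).
Step 3: advance 14 -> fork_pos = 11 + 14 = 25. Reached multiple(s) of 6: 12, 18, 24 -> fragments 2-4 completed (4 total).
4 fragment(s) completed, covering template[0:24] (4 x 6 = 24). The next fragment, fragment 5, covers template[24:30], so it starts at position 24.

Answer: 24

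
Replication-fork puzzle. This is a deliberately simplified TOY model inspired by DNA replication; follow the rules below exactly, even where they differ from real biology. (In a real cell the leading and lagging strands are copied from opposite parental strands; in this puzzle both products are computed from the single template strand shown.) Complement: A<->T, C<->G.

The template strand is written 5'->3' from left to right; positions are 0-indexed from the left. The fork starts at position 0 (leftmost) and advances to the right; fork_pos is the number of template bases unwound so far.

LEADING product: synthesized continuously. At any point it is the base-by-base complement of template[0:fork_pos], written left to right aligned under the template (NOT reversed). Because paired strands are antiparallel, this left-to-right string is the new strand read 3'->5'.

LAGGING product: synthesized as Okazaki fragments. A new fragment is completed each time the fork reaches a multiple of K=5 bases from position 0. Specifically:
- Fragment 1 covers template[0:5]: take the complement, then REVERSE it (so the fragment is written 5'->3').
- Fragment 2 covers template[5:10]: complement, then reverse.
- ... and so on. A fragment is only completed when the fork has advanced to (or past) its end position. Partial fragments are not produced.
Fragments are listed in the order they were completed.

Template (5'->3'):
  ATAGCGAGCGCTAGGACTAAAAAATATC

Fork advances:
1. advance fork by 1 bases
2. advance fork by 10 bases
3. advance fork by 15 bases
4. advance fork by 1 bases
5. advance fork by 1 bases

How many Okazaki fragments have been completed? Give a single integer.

Step 1: advance 1 -> fork_pos = 0 + 1 = 1. Next multiple of 5 is 5 (not reached); still 0 fragment(s).
Step 2: advance 10 -> fork_pos = 1 + 10 = 11. Reached multiple(s) of 5: 5, 10 -> fragments 1-2 completed (2 total).
Step 3: advance 15 -> fork_pos = 11 + 15 = 26. Reached multiple(s) of 5: 15, 20, 25 -> fragments 3-5 completed (5 total).
Step 4: advance 1 -> fork_pos = 26 + 1 = 27. Next multiple of 5 is 30 (not reached); still 5 fragment(s).
Step 5: advance 1 -> fork_pos = 27 + 1 = 28. Next multiple of 5 is 30 (not reached); still 5 fragment(s).
Check: final fork_pos = 28; the multiples of 5 that are <= 28 are 5..25 -> 28 // 5 = 5 completed fragment(s).

Answer: 5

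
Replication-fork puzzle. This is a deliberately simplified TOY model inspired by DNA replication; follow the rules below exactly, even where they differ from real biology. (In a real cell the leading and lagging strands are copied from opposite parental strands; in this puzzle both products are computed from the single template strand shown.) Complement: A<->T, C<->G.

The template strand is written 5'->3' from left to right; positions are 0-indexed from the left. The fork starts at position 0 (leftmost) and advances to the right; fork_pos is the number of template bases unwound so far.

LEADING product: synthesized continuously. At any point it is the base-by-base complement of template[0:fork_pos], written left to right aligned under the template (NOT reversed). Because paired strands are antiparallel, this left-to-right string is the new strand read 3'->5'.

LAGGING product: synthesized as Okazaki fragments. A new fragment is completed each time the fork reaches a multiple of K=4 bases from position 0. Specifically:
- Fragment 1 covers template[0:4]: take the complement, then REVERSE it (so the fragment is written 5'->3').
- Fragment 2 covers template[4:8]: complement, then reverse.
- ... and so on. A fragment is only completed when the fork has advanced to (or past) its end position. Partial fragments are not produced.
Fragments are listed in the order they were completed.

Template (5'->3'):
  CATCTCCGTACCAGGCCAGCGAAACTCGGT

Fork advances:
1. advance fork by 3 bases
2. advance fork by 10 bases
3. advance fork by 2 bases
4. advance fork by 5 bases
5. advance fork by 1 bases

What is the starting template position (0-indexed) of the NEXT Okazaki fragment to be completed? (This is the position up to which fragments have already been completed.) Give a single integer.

Answer: 20

Derivation:
Step 1: advance 3 -> fork_pos = 0 + 3 = 3. Next multiple of 4 is 4 (not reached); still 0 fragment(s).
Step 2: advance 10 -> fork_pos = 3 + 10 = 13. Reached multiple(s) of 4: 4, 8, 12 -> fragments 1-3 completed (3 total).
Step 3: advance 2 -> fork_pos = 13 + 2 = 15. Next multiple of 4 is 16 (not reached); still 3 fragment(s).
Step 4: advance 5 -> fork_pos = 15 + 5 = 20. Reached multiple(s) of 4: 16, 20 -> fragments 4-5 completed (5 total).
Step 5: advance 1 -> fork_pos = 20 + 1 = 21. Next multiple of 4 is 24 (not reached); still 5 fragment(s).
5 fragment(s) completed, covering template[0:20] (5 x 4 = 20). The next fragment, fragment 6, covers template[20:24], so it starts at position 20.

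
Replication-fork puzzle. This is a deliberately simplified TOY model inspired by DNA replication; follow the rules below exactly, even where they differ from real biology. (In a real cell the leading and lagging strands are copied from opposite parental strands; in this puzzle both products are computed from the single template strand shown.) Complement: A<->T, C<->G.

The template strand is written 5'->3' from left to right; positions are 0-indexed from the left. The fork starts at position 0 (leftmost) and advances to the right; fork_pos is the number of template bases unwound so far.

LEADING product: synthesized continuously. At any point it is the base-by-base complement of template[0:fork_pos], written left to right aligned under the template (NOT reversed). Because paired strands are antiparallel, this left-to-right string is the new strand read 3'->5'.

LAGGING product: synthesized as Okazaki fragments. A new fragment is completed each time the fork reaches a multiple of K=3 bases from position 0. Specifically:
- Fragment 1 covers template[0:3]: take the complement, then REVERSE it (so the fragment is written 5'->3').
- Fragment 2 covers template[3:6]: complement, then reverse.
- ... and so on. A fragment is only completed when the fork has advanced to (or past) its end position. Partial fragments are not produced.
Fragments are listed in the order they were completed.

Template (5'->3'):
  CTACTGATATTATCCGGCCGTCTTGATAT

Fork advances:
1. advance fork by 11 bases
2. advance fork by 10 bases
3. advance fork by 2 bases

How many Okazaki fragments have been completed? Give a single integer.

Answer: 7

Derivation:
Step 1: advance 11 -> fork_pos = 0 + 11 = 11. Reached multiple(s) of 3: 3, 6, 9 -> fragments 1-3 completed (3 total).
Step 2: advance 10 -> fork_pos = 11 + 10 = 21. Reached multiple(s) of 3: 12, 15, 18, 21 -> fragments 4-7 completed (7 total).
Step 3: advance 2 -> fork_pos = 21 + 2 = 23. Next multiple of 3 is 24 (not reached); still 7 fragment(s).
Check: final fork_pos = 23; the multiples of 3 that are <= 23 are 3..21 -> 23 // 3 = 7 completed fragment(s).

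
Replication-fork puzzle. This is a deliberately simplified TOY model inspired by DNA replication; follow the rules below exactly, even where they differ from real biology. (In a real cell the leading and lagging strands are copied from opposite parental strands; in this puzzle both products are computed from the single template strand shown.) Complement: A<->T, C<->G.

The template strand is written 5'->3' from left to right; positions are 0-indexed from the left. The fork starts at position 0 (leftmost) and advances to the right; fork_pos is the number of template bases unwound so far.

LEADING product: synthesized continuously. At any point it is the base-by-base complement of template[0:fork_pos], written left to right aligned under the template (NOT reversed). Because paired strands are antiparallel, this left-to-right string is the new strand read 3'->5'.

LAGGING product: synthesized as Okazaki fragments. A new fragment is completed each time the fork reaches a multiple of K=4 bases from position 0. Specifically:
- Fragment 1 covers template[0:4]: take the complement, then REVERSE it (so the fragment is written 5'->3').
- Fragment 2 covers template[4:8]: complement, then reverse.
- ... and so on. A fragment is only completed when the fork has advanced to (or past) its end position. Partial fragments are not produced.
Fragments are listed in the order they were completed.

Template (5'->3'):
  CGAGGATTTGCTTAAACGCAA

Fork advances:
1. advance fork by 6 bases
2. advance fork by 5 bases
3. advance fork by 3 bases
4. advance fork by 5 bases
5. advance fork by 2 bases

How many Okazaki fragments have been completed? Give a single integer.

Step 1: advance 6 -> fork_pos = 0 + 6 = 6. Reached multiple(s) of 4: 4 -> fragment 1 completed (1 total).
Step 2: advance 5 -> fork_pos = 6 + 5 = 11. Reached multiple(s) of 4: 8 -> fragment 2 completed (2 total).
Step 3: advance 3 -> fork_pos = 11 + 3 = 14. Reached multiple(s) of 4: 12 -> fragment 3 completed (3 total).
Step 4: advance 5 -> fork_pos = 14 + 5 = 19. Reached multiple(s) of 4: 16 -> fragment 4 completed (4 total).
Step 5: advance 2 -> fork_pos = 19 + 2 = 21. Reached multiple(s) of 4: 20 -> fragment 5 completed (5 total).
Check: final fork_pos = 21; the multiples of 4 that are <= 21 are 4..20 -> 21 // 4 = 5 completed fragment(s).

Answer: 5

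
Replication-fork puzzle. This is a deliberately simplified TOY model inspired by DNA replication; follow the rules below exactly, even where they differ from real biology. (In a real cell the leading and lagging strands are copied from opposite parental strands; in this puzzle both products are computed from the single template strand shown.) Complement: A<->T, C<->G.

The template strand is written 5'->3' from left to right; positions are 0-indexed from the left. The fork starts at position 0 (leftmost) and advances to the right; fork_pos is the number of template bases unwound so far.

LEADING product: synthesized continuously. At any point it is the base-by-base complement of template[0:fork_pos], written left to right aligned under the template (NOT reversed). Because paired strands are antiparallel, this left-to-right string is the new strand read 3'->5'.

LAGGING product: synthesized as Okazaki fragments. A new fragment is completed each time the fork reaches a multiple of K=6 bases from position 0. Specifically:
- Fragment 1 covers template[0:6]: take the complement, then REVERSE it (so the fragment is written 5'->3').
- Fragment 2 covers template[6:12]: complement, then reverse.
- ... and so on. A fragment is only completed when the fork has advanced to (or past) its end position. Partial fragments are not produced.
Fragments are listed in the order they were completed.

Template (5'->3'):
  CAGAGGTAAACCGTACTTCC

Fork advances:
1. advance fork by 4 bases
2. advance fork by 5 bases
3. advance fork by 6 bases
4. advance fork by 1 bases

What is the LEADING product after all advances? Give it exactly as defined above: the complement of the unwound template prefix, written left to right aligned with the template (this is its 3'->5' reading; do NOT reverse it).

Answer: GTCTCCATTTGGCATG

Derivation:
Step 1: advance 4 -> fork_pos = 0 + 4 = 4.
Step 2: advance 5 -> fork_pos = 4 + 5 = 9.
Step 3: advance 6 -> fork_pos = 9 + 6 = 15.
Step 4: advance 1 -> fork_pos = 15 + 1 = 16.
Unwound prefix: template[0:16] = CAGAGGTAAACCGTAC
Complement it base by base (A<->T, C<->G), keeping left-to-right order:
  [0:5] CAGAG -> GTCTC
  [5:10] GTAAA -> CATTT
  [10:15] CCGTA -> GGCAT
  [15:16] C -> G
Concatenate: GTCTCCATTTGGCATG (length 16; written aligned with the template, i.e. 3'->5').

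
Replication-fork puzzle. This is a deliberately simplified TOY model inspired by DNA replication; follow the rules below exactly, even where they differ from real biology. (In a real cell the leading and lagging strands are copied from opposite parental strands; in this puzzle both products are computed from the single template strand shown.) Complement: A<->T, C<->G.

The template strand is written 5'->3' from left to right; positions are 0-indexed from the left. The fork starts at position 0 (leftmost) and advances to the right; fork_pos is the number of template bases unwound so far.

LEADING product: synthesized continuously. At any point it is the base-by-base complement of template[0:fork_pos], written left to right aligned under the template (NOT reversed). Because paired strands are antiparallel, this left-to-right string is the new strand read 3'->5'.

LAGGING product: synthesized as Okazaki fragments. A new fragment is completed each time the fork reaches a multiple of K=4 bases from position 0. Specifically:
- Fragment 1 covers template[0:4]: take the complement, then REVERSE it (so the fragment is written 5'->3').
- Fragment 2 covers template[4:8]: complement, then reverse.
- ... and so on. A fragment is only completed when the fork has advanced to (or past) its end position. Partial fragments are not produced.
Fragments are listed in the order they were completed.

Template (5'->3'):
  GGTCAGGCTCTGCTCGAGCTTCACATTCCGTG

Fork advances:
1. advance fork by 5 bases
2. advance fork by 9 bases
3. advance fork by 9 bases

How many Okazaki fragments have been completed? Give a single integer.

Step 1: advance 5 -> fork_pos = 0 + 5 = 5. Reached multiple(s) of 4: 4 -> fragment 1 completed (1 total).
Step 2: advance 9 -> fork_pos = 5 + 9 = 14. Reached multiple(s) of 4: 8, 12 -> fragments 2-3 completed (3 total).
Step 3: advance 9 -> fork_pos = 14 + 9 = 23. Reached multiple(s) of 4: 16, 20 -> fragments 4-5 completed (5 total).
Check: final fork_pos = 23; the multiples of 4 that are <= 23 are 4..20 -> 23 // 4 = 5 completed fragment(s).

Answer: 5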